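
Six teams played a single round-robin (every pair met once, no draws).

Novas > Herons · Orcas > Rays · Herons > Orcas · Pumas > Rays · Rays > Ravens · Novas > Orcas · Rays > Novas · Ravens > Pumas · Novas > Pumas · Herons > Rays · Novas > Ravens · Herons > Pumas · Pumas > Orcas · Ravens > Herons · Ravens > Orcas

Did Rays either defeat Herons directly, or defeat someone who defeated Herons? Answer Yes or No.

Rays did not beat Herons directly.
Rays beat Ravens, Novas. Of those, Ravens beat Herons.

Yes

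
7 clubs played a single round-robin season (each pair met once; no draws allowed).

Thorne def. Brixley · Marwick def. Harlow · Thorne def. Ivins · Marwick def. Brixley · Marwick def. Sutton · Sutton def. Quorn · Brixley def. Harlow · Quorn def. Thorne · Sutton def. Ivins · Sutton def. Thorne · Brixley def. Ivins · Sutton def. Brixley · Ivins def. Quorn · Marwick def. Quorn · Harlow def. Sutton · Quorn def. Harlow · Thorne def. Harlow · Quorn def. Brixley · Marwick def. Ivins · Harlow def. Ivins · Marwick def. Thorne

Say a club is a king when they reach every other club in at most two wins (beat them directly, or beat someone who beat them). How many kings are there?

Sutton cannot reach Marwick in two steps.
Thorne cannot reach Marwick in two steps.
Harlow cannot reach Marwick in two steps.
Quorn cannot reach Marwick in two steps.
Brixley cannot reach Thorne, Marwick in two steps.
Ivins cannot reach Sutton, Marwick in two steps.
Marwick reaches everyone (king).
Kings: Marwick — 1.

1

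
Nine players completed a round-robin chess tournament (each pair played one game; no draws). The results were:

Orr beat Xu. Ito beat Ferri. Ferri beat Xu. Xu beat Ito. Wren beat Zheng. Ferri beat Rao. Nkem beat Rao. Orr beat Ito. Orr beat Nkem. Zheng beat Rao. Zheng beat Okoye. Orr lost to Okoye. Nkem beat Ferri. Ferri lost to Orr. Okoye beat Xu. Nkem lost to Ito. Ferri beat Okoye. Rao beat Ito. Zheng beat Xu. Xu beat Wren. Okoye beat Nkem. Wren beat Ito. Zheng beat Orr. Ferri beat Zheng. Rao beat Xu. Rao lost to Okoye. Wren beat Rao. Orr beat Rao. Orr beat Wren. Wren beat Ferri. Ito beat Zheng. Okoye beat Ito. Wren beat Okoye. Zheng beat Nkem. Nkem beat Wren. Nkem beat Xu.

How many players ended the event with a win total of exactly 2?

2

Win totals: Okoye 5, Ferri 4, Nkem 4, Xu 2, Zheng 5, Wren 5, Orr 6, Rao 2, Ito 3.
Exactly 2: Xu, Rao — 2 players.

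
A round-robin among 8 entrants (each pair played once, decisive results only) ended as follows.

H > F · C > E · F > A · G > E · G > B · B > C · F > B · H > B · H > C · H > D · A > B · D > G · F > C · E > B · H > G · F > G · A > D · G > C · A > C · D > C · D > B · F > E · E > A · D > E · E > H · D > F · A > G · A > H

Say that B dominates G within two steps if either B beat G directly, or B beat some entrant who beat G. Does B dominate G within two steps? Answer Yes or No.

No

B did not beat G directly.
B beat C, but each of them lost to G. No two-step path.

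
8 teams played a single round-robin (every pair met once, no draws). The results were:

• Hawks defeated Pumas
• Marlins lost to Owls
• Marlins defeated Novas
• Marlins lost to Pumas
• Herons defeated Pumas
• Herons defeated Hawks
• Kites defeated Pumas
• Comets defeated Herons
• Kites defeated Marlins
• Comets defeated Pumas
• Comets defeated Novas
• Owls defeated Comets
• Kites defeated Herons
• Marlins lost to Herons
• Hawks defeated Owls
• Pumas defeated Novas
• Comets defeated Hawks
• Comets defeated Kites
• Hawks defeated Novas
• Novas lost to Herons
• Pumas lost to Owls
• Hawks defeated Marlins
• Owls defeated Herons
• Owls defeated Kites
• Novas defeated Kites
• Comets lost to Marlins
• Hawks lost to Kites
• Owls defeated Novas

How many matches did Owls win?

6

Owls' results: beat Pumas, Kites, Herons, Comets, Novas, Marlins; lost to Hawks.
That is 6 wins.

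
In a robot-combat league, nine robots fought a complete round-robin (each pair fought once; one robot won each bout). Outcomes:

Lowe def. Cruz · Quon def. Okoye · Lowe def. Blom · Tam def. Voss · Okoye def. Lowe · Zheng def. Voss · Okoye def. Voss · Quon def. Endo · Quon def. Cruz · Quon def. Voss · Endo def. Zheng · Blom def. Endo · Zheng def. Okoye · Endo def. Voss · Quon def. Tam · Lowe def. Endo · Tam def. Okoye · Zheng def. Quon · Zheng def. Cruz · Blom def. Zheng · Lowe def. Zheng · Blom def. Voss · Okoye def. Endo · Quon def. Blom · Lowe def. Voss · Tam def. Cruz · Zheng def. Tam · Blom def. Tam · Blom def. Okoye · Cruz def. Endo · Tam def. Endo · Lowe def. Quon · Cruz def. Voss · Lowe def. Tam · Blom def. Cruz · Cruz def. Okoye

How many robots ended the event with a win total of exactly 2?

Win totals: Voss 0, Lowe 7, Tam 4, Zheng 5, Endo 2, Quon 6, Cruz 3, Okoye 3, Blom 6.
Exactly 2: Endo — 1 robot.

1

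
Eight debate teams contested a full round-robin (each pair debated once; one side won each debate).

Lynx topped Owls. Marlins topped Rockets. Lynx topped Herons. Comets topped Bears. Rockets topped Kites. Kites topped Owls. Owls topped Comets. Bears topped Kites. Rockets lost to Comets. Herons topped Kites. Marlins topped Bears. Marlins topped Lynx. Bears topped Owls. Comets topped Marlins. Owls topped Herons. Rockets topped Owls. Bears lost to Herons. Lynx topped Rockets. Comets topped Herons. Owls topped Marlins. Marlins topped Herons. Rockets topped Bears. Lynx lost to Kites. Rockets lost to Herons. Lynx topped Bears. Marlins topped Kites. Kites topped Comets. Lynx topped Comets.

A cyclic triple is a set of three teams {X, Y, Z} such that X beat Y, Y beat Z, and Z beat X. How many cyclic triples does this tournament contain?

Win totals: Herons 3, Owls 3, Kites 3, Rockets 3, Bears 2, Lynx 5, Comets 4, Marlins 5.
A team with w wins dominates both others in C(w,2) triples; summing gives 3 + 3 + 3 + 3 + 1 + 10 + 6 + 10 = 39 transitive triples.
Total triples C(8,3) = 56, so cyclic triples = 56 − 39 = 17.

17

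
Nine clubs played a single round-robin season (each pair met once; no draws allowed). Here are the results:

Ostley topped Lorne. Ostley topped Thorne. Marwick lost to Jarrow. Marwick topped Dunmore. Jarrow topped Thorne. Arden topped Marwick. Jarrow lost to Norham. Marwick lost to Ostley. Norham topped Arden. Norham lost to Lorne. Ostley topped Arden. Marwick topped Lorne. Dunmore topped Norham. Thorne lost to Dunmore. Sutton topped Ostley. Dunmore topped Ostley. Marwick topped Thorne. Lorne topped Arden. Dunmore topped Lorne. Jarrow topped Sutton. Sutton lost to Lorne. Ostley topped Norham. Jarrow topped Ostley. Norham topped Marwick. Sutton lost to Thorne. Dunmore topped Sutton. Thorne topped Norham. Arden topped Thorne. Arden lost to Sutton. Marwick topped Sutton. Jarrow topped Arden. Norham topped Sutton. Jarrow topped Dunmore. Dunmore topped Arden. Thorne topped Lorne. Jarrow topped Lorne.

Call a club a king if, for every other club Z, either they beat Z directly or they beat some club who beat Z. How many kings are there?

Sutton cannot reach Jarrow, Dunmore in two steps.
Ostley reaches everyone (king).
Thorne cannot reach Dunmore in two steps.
Marwick cannot reach Jarrow in two steps.
Norham reaches everyone (king).
Jarrow reaches everyone (king).
Arden cannot reach Ostley, Jarrow in two steps.
Dunmore reaches everyone (king).
Lorne cannot reach Dunmore in two steps.
Kings: Ostley, Norham, Jarrow, Dunmore — 4.

4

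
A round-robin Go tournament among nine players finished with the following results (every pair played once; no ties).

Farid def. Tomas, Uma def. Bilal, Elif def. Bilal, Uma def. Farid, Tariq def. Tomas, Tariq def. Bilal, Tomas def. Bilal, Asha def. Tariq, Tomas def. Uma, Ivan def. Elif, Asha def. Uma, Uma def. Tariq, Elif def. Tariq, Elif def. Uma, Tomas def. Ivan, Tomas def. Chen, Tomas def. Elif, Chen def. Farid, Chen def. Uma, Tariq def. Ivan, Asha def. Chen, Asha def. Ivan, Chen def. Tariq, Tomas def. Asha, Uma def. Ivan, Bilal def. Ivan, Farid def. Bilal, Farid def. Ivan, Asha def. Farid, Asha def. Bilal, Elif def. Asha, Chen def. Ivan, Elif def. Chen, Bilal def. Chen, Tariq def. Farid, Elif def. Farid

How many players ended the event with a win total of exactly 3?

1

Win totals: Ivan 1, Bilal 2, Elif 6, Tariq 4, Uma 4, Farid 3, Asha 6, Tomas 6, Chen 4.
Exactly 3: Farid — 1 player.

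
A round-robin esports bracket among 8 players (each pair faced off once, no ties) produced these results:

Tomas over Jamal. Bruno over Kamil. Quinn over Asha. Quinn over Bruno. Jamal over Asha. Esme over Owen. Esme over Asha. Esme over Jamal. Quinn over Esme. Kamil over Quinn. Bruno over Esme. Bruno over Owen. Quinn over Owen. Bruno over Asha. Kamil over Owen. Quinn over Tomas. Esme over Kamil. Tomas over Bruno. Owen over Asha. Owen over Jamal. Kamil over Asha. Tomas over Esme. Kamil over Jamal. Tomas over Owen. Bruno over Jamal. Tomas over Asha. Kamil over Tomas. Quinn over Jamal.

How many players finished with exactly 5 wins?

Win totals: Asha 0, Owen 2, Tomas 5, Esme 4, Bruno 5, Jamal 1, Quinn 6, Kamil 5.
Exactly 5: Tomas, Bruno, Kamil — 3 players.

3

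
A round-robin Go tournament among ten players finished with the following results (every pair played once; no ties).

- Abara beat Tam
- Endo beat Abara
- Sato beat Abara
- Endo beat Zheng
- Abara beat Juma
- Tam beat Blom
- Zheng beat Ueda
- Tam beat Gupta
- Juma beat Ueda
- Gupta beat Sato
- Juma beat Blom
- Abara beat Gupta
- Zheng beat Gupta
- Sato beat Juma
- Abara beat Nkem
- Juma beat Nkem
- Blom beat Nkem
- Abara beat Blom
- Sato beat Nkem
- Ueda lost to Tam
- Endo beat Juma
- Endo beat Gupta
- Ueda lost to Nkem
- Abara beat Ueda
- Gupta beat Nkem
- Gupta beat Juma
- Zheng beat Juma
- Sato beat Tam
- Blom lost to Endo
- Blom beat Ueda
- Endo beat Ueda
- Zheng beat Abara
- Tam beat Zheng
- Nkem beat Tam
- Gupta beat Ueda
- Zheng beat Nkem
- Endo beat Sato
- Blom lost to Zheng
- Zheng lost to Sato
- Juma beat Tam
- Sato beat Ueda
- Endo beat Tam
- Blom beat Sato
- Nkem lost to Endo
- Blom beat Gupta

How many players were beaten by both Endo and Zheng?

Endo beat: Juma, Gupta, Blom, Tam, Sato, Abara, Ueda, Zheng, Nkem.
Zheng beat: Juma, Gupta, Blom, Abara, Ueda, Nkem.
Both beat: Juma, Gupta, Blom, Abara, Ueda, Nkem — 6.

6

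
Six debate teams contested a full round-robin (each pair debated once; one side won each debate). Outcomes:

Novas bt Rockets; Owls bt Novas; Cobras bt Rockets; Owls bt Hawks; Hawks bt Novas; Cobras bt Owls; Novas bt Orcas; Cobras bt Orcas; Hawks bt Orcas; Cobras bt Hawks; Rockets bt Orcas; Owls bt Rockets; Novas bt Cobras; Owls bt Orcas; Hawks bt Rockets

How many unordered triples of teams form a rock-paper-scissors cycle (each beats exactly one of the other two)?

Of the C(6,3) = 20 triples, the cyclic ones are: {Owls, Novas, Cobras}; {Hawks, Novas, Cobras}.
That is 2.

2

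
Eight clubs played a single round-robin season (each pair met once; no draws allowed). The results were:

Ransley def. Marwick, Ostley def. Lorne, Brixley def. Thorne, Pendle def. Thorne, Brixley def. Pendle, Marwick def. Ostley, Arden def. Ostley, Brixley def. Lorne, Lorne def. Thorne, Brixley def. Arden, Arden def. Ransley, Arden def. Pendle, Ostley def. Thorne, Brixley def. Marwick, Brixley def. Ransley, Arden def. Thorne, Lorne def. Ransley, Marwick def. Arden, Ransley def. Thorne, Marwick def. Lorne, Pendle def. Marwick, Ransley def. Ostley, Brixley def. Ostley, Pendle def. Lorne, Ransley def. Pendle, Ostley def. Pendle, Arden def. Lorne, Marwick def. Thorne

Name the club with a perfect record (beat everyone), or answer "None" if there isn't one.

Brixley

Brixley has 7 wins out of 7 opponents — a perfect record.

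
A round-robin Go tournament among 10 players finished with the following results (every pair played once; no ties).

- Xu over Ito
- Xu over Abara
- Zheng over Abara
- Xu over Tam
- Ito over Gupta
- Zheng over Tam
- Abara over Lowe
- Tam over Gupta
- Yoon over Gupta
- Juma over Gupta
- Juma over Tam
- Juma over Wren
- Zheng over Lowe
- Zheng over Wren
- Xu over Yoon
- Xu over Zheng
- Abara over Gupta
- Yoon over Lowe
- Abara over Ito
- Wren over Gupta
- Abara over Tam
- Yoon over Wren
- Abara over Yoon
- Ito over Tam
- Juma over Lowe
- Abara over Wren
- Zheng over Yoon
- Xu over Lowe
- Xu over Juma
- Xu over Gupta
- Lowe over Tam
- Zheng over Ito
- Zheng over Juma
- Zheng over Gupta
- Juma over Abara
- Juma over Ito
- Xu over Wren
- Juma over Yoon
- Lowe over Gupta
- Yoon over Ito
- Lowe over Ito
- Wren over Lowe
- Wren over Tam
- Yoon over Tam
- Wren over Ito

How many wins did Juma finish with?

7

Juma's results: beat Yoon, Wren, Lowe, Tam, Gupta, Ito, Abara; lost to Xu, Zheng.
That is 7 wins.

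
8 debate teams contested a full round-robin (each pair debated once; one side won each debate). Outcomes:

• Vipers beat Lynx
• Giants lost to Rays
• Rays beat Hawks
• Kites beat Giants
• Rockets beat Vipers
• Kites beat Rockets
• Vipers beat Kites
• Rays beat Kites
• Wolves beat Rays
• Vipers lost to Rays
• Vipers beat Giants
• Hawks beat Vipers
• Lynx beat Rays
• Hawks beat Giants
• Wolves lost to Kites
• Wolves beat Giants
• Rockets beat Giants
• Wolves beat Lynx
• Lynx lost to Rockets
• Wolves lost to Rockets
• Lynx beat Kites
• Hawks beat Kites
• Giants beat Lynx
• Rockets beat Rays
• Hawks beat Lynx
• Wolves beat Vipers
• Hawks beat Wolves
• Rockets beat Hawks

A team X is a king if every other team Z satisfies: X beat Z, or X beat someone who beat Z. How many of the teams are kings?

5

Giants cannot reach Vipers, Hawks, Rockets, Wolves in two steps.
Vipers cannot reach Hawks in two steps.
Hawks reaches everyone (king).
Kites reaches everyone (king).
Rockets reaches everyone (king).
Lynx reaches everyone (king).
Wolves cannot reach Rockets in two steps.
Rays reaches everyone (king).
Kings: Hawks, Kites, Rockets, Lynx, Rays — 5.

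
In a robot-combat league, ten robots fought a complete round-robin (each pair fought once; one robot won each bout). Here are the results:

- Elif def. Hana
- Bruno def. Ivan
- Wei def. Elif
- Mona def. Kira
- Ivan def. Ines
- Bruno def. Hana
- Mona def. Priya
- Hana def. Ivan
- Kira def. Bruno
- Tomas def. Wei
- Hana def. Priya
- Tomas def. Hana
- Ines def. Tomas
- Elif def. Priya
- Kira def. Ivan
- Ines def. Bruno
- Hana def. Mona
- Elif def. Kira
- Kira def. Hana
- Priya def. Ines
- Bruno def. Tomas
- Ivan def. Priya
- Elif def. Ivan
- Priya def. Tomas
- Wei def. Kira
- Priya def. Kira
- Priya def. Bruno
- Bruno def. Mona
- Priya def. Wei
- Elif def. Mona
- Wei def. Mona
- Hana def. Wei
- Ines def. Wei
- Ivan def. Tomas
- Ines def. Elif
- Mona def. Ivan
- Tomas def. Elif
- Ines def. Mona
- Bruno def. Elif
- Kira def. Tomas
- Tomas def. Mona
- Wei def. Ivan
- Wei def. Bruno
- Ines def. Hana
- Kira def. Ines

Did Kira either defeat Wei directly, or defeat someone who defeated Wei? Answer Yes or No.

Kira did not beat Wei directly.
Kira beat Hana, Ivan, Tomas, Bruno, Ines. Of those, Hana beat Wei.

Yes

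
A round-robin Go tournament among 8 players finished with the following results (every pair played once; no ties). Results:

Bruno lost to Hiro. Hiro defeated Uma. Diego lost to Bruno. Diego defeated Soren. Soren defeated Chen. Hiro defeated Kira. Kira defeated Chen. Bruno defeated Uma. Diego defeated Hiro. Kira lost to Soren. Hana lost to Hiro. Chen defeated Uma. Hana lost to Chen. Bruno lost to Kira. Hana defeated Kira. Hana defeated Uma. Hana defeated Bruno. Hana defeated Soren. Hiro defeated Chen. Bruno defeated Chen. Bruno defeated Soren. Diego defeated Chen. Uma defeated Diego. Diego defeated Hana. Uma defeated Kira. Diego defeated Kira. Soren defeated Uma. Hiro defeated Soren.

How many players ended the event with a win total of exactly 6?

1

Win totals: Soren 3, Bruno 4, Uma 2, Hiro 6, Chen 2, Hana 4, Diego 5, Kira 2.
Exactly 6: Hiro — 1 player.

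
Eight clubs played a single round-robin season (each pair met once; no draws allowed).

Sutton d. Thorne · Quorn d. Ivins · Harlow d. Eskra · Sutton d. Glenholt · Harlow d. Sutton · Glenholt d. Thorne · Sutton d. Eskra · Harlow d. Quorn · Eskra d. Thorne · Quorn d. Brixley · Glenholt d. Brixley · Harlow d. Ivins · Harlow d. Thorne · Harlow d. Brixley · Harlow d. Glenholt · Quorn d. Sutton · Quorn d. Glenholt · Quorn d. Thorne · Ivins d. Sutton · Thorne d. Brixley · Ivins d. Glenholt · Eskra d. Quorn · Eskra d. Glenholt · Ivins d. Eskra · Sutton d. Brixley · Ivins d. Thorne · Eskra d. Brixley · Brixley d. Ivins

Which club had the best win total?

Win totals: Sutton 4, Ivins 4, Brixley 1, Thorne 1, Glenholt 2, Harlow 7, Quorn 5, Eskra 4.
Harlow leads with 7 wins (next highest: 5).

Harlow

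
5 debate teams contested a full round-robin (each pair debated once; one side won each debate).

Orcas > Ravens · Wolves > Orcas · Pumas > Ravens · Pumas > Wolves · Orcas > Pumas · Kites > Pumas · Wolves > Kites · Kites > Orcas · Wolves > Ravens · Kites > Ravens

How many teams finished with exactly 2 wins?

Win totals: Wolves 3, Orcas 2, Pumas 2, Kites 3, Ravens 0.
Exactly 2: Orcas, Pumas — 2 teams.

2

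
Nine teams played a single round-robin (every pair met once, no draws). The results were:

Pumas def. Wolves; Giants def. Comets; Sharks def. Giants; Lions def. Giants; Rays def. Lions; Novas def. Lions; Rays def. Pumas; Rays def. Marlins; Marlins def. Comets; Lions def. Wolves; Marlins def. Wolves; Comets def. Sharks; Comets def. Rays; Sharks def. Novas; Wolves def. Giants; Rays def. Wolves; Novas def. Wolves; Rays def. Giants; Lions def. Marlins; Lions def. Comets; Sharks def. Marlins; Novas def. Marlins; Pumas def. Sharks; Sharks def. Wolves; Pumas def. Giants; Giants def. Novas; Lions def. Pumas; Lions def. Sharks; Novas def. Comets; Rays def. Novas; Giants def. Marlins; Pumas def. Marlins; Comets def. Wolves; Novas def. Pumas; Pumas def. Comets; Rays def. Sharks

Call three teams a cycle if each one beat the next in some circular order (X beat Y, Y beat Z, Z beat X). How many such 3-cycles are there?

15

Win totals: Giants 3, Pumas 5, Marlins 2, Sharks 4, Novas 5, Lions 6, Wolves 1, Rays 7, Comets 3.
A team with w wins dominates both others in C(w,2) triples; summing gives 3 + 10 + 1 + 6 + 10 + 15 + 0 + 21 + 3 = 69 transitive triples.
Total triples C(9,3) = 84, so cyclic triples = 84 − 69 = 15.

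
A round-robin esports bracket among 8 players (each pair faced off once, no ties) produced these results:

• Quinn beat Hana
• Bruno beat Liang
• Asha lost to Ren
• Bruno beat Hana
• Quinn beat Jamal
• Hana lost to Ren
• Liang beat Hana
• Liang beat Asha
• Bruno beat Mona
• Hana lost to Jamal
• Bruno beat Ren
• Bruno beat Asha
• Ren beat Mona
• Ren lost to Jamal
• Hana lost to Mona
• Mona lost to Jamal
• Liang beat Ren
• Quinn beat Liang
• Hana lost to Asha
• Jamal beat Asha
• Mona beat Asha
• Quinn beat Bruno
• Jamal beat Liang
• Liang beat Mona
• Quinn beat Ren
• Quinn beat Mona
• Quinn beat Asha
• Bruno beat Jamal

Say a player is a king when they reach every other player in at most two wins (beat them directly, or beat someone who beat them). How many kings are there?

Ren cannot reach Quinn, Liang, Bruno, Jamal in two steps.
Mona cannot reach Ren, Quinn, Liang, Bruno, Jamal in two steps.
Asha cannot reach Ren, Mona, Quinn, Liang, Bruno, Jamal in two steps.
Quinn reaches everyone (king).
Liang cannot reach Quinn, Bruno, Jamal in two steps.
Bruno cannot reach Quinn in two steps.
Jamal cannot reach Quinn, Bruno in two steps.
Hana cannot reach Ren, Mona, Asha, Quinn, Liang, Bruno, Jamal in two steps.
Kings: Quinn — 1.

1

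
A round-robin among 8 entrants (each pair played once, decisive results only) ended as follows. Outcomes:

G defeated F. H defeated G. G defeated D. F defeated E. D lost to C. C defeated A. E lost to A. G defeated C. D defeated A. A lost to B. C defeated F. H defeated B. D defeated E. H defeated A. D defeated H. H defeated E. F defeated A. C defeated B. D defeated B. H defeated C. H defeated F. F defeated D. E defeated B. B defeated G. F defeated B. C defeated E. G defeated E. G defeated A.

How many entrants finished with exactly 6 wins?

1

Win totals: A 1, B 2, C 5, D 4, E 1, F 4, G 5, H 6.
Exactly 6: H — 1 entrant.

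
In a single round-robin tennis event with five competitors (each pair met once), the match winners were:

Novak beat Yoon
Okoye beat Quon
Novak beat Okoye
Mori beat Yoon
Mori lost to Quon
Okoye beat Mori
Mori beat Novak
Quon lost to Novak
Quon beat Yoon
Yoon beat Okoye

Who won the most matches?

Win totals: Okoye 2, Yoon 1, Mori 2, Novak 3, Quon 2.
Novak leads with 3 wins (next highest: 2).

Novak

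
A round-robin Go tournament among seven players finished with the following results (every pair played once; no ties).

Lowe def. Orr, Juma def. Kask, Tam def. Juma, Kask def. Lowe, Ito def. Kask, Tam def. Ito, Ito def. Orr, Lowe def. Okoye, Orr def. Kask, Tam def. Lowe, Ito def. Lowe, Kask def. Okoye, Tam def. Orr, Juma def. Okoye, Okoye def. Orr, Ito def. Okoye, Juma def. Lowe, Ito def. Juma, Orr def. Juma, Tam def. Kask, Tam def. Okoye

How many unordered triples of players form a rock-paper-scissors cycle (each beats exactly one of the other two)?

4

Win totals: Ito 5, Kask 2, Orr 2, Lowe 2, Juma 3, Okoye 1, Tam 6.
A player with w wins dominates both others in C(w,2) triples; summing gives 10 + 1 + 1 + 1 + 3 + 0 + 15 = 31 transitive triples.
Total triples C(7,3) = 35, so cyclic triples = 35 − 31 = 4.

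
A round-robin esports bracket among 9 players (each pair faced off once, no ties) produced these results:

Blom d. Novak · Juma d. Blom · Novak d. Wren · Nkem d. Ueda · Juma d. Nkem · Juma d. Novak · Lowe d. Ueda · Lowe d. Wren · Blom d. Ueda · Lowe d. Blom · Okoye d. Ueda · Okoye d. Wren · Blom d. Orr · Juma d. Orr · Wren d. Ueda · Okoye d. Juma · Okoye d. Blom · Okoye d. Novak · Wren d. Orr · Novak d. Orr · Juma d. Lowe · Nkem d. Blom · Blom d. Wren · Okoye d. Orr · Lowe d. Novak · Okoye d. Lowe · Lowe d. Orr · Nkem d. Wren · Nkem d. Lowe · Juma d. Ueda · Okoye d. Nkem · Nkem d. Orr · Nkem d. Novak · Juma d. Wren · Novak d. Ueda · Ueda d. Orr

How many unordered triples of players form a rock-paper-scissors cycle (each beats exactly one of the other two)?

0

Win totals: Novak 3, Blom 4, Lowe 5, Ueda 1, Nkem 6, Okoye 8, Juma 7, Wren 2, Orr 0.
A player with w wins dominates both others in C(w,2) triples; summing gives 3 + 6 + 10 + 0 + 15 + 28 + 21 + 1 + 0 = 84 transitive triples.
Total triples C(9,3) = 84, so cyclic triples = 84 − 84 = 0.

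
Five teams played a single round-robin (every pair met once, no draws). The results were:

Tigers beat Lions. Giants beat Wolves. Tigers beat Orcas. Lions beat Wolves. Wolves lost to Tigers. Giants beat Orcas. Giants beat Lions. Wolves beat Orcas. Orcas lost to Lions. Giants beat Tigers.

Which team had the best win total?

Giants

Win totals: Tigers 3, Wolves 1, Giants 4, Orcas 0, Lions 2.
Giants leads with 4 wins (next highest: 3).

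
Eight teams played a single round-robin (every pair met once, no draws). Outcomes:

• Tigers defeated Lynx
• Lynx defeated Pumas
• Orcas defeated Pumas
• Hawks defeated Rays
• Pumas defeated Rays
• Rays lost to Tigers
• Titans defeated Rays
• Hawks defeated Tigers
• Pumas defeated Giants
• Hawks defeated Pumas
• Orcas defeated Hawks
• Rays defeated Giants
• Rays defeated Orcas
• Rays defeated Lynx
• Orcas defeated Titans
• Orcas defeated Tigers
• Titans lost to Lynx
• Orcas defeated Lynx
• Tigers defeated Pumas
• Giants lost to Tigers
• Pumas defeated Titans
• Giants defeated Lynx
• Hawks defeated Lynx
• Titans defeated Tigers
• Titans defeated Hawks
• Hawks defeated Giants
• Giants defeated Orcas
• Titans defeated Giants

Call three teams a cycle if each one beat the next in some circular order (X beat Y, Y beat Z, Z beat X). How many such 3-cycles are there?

16

Win totals: Pumas 3, Rays 3, Orcas 5, Hawks 5, Tigers 4, Titans 4, Giants 2, Lynx 2.
A team with w wins dominates both others in C(w,2) triples; summing gives 3 + 3 + 10 + 10 + 6 + 6 + 1 + 1 = 40 transitive triples.
Total triples C(8,3) = 56, so cyclic triples = 56 − 40 = 16.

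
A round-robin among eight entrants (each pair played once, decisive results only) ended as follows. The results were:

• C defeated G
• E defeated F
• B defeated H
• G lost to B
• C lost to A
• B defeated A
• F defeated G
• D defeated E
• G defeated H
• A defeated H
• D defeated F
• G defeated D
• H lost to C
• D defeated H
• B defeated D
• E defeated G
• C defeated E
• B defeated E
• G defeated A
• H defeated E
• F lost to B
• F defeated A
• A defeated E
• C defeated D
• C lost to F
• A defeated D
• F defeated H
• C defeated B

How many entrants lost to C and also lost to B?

C beat: B, D, E, G, H.
B beat: A, D, E, F, G, H.
Both beat: D, E, G, H — 4.

4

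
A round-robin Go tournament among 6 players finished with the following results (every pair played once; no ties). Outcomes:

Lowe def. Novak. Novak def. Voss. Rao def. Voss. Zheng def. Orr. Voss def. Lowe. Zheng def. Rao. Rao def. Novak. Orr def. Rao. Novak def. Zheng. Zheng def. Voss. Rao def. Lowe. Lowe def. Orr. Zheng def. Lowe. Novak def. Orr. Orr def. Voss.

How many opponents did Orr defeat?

Orr's results: beat Voss, Rao; lost to Lowe, Novak, Zheng.
That is 2 wins.

2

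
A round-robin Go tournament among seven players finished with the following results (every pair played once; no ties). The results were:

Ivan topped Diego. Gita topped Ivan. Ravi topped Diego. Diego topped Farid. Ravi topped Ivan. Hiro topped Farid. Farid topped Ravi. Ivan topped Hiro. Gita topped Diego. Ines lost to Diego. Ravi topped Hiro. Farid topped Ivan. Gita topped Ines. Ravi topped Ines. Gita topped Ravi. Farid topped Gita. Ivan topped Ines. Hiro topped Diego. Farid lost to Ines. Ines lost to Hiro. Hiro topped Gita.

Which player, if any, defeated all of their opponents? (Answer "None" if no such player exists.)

Highest win total is Ravi with 4 (out of 6 possible).
Ravi lost to Gita, Farid, so no player went undefeated.

None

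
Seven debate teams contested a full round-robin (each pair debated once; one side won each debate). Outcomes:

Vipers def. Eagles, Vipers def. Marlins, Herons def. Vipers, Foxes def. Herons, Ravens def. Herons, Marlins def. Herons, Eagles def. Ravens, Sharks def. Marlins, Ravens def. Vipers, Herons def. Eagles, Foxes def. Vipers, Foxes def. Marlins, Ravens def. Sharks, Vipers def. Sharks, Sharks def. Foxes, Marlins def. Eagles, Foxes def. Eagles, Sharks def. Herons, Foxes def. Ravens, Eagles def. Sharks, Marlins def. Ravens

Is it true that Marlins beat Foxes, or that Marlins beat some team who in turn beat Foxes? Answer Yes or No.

No

Marlins did not beat Foxes directly.
Marlins beat Ravens, Herons, Eagles, but each of them lost to Foxes. No two-step path.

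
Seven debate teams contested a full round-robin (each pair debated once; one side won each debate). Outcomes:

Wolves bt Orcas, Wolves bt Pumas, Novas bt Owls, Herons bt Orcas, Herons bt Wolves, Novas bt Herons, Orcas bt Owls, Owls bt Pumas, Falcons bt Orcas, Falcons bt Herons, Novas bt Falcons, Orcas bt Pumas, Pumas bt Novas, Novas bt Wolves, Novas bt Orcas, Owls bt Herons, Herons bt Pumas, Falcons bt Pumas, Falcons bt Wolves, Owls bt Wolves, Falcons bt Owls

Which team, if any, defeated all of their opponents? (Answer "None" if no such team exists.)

Highest win total is Novas with 5 (out of 6 possible).
Novas lost to Pumas, so no team went undefeated.

None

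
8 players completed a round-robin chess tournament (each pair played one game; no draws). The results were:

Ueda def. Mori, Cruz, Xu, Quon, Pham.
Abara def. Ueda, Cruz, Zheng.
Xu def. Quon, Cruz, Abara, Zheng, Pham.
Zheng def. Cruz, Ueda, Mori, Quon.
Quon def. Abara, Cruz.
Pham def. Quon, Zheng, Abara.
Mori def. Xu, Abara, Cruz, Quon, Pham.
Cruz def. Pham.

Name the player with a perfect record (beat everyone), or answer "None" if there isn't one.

None

Highest win total is Xu with 5 (out of 7 possible).
Xu lost to Mori, Ueda, so no player went undefeated.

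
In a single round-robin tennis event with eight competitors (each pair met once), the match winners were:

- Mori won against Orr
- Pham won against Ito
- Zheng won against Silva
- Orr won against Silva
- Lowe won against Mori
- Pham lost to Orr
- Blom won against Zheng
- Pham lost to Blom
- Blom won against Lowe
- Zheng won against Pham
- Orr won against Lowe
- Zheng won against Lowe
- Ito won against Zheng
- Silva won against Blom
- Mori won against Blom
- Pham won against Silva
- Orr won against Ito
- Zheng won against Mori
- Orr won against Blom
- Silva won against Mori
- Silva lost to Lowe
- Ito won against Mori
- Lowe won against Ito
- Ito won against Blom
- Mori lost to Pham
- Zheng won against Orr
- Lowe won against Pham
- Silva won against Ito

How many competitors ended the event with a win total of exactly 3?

Win totals: Mori 2, Silva 3, Zheng 5, Ito 3, Blom 3, Pham 3, Lowe 4, Orr 5.
Exactly 3: Silva, Ito, Blom, Pham — 4 competitors.

4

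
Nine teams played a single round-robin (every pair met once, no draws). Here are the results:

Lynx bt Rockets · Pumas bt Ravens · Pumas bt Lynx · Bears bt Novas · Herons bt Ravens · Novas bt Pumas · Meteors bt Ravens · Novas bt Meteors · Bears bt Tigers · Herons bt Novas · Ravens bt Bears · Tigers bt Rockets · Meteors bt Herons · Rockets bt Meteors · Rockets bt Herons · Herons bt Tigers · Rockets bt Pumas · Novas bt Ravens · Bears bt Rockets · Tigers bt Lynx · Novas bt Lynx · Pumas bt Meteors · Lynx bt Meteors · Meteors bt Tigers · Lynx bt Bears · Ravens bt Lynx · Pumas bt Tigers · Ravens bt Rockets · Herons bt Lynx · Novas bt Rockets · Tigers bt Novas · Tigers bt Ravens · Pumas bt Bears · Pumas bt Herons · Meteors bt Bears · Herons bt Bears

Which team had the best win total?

Pumas

Win totals: Pumas 6, Rockets 3, Ravens 3, Bears 3, Novas 5, Herons 5, Tigers 4, Meteors 4, Lynx 3.
Pumas leads with 6 wins (next highest: 5).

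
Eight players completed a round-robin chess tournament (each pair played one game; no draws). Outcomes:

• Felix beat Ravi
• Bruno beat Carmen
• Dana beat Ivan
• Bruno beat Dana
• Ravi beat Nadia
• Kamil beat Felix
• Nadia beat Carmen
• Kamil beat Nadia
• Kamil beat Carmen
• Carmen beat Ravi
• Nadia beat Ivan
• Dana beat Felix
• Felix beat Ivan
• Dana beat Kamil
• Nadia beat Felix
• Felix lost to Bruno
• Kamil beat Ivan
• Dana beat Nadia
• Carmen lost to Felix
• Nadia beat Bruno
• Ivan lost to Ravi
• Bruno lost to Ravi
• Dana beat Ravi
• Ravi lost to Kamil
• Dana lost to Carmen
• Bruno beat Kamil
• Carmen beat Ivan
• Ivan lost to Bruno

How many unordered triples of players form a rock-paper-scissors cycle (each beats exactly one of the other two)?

Win totals: Ravi 3, Dana 5, Ivan 0, Bruno 5, Nadia 4, Kamil 5, Felix 3, Carmen 3.
A player with w wins dominates both others in C(w,2) triples; summing gives 3 + 10 + 0 + 10 + 6 + 10 + 3 + 3 = 45 transitive triples.
Total triples C(8,3) = 56, so cyclic triples = 56 − 45 = 11.

11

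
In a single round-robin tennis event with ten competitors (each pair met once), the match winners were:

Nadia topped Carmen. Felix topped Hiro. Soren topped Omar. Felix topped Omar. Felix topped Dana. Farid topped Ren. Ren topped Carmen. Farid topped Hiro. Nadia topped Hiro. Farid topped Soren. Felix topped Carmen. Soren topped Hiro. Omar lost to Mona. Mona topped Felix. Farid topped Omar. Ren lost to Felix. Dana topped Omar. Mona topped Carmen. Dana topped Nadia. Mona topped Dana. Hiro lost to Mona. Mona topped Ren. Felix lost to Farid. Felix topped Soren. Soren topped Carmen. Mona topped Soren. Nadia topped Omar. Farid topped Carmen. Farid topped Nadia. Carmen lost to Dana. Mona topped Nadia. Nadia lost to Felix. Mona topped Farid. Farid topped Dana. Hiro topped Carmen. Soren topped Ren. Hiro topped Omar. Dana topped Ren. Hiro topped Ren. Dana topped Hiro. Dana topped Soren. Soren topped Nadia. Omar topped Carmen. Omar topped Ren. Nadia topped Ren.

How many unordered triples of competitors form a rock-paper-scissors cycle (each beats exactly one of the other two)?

0

Win totals: Mona 9, Ren 1, Hiro 3, Nadia 4, Felix 7, Farid 8, Omar 2, Soren 5, Carmen 0, Dana 6.
A competitor with w wins dominates both others in C(w,2) triples; summing gives 36 + 0 + 3 + 6 + 21 + 28 + 1 + 10 + 0 + 15 = 120 transitive triples.
Total triples C(10,3) = 120, so cyclic triples = 120 − 120 = 0.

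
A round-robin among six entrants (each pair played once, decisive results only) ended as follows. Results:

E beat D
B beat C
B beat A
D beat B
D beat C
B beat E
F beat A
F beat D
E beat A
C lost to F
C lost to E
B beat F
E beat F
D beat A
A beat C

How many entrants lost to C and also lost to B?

C beat: no one.
B beat: A, C, E, F.
No one was beaten by both.

0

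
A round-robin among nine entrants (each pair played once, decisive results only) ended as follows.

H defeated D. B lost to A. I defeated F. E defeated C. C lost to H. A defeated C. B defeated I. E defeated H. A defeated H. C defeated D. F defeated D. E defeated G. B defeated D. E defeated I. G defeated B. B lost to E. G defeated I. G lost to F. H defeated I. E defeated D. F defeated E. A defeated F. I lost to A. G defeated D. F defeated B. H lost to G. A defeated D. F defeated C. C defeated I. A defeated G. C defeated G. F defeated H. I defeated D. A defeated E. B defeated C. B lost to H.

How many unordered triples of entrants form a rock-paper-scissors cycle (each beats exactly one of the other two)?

7

Win totals: A 8, B 3, C 3, D 0, E 6, F 6, G 4, H 4, I 2.
An entrant with w wins dominates both others in C(w,2) triples; summing gives 28 + 3 + 3 + 0 + 15 + 15 + 6 + 6 + 1 = 77 transitive triples.
Total triples C(9,3) = 84, so cyclic triples = 84 − 77 = 7.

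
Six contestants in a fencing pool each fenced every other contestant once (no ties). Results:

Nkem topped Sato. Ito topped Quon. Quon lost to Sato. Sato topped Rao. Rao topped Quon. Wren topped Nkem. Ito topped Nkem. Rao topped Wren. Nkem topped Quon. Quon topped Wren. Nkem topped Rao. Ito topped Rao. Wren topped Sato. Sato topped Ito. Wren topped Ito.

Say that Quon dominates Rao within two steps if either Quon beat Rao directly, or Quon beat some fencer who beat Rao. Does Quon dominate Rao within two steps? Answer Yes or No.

No

Quon did not beat Rao directly.
Quon beat Wren, but each of them lost to Rao. No two-step path.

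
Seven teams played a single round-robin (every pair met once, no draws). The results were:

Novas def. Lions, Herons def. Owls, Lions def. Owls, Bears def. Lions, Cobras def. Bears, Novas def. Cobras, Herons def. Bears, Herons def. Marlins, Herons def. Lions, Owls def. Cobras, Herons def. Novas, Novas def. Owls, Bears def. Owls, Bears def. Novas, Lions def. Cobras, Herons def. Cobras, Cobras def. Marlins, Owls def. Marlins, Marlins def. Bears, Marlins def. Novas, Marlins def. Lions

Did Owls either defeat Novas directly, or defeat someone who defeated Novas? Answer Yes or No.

Yes

Owls did not beat Novas directly.
Owls beat Cobras, Marlins. Of those, Marlins beat Novas.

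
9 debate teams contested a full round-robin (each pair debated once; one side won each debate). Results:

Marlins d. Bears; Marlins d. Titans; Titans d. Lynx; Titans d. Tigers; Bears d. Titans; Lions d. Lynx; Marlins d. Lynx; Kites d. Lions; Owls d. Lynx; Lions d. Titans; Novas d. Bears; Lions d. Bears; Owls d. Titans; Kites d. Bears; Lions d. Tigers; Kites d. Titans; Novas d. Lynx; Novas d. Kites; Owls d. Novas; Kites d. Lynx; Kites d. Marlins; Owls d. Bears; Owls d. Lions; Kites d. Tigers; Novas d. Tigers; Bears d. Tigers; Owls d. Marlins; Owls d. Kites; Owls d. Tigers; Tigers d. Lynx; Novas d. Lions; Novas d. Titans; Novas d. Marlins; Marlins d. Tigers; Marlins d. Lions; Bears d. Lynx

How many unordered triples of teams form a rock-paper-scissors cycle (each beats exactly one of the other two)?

0

Win totals: Novas 7, Kites 6, Bears 3, Lions 4, Marlins 5, Titans 2, Tigers 1, Owls 8, Lynx 0.
A team with w wins dominates both others in C(w,2) triples; summing gives 21 + 15 + 3 + 6 + 10 + 1 + 0 + 28 + 0 = 84 transitive triples.
Total triples C(9,3) = 84, so cyclic triples = 84 − 84 = 0.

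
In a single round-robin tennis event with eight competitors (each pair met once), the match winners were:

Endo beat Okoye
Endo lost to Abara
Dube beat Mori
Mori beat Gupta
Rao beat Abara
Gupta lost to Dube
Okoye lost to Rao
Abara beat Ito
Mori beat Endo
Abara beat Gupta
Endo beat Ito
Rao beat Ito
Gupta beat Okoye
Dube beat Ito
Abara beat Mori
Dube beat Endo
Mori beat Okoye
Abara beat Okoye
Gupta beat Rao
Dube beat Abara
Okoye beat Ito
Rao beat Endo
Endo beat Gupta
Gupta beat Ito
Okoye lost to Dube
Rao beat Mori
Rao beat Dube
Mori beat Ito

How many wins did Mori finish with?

Mori's results: beat Okoye, Endo, Gupta, Ito; lost to Rao, Abara, Dube.
That is 4 wins.

4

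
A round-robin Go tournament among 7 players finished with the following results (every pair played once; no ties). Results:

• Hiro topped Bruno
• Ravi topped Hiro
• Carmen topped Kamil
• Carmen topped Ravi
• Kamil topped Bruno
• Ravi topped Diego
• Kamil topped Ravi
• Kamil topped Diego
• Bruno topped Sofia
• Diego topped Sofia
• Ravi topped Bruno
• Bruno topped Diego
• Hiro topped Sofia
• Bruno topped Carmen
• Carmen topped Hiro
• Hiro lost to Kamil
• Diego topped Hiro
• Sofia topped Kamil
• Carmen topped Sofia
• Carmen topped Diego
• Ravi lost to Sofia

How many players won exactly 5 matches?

Win totals: Sofia 2, Carmen 5, Ravi 3, Kamil 4, Hiro 2, Diego 2, Bruno 3.
Exactly 5: Carmen — 1 player.

1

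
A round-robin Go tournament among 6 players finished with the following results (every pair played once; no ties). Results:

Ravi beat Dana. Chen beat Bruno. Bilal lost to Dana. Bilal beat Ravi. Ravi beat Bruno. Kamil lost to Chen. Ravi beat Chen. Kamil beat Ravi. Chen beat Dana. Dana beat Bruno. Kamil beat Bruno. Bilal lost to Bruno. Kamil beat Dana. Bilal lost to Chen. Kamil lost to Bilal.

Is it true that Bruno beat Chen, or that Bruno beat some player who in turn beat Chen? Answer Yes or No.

Bruno did not beat Chen directly.
Bruno beat Bilal, but each of them lost to Chen. No two-step path.

No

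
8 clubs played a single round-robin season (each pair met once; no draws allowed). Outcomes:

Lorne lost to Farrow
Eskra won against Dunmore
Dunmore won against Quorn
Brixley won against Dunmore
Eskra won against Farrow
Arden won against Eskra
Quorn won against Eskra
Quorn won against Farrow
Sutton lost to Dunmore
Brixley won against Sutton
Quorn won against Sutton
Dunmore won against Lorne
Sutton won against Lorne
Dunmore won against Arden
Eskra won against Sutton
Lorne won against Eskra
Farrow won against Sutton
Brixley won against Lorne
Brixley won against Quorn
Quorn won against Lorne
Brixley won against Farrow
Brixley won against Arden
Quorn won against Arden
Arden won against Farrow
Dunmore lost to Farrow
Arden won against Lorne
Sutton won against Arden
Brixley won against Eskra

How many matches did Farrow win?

Farrow's results: beat Sutton, Lorne, Dunmore; lost to Brixley, Quorn, Arden, Eskra.
That is 3 wins.

3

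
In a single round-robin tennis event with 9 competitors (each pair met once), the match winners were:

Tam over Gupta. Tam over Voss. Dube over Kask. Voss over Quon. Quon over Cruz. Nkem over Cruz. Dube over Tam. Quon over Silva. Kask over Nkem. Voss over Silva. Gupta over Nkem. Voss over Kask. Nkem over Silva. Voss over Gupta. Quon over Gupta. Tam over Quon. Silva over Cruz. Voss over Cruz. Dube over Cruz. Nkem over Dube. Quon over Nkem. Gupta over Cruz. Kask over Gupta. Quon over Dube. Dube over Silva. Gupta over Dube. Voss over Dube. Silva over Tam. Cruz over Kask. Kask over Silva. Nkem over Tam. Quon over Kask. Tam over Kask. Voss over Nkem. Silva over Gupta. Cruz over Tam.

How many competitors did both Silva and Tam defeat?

Silva beat: Cruz, Gupta, Tam.
Tam beat: Quon, Gupta, Kask, Voss.
Both beat: Gupta — 1.

1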